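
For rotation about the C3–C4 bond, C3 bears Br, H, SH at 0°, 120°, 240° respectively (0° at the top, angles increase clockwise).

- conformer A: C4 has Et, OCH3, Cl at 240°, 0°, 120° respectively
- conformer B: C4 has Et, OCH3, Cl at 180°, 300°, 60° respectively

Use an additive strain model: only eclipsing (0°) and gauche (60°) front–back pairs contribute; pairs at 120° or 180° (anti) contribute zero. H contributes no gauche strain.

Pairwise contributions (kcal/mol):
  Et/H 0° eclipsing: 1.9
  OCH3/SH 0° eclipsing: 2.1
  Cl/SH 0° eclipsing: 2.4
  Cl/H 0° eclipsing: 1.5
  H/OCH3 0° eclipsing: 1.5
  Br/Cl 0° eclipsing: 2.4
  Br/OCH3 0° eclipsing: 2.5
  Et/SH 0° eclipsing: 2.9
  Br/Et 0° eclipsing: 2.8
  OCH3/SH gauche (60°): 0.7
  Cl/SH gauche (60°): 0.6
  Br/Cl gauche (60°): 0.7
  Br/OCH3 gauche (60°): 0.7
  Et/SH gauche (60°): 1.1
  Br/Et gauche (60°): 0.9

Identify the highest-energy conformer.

A (eclipsed): Br(0°)/OCH3(0°) eclipsed 2.5; H(120°)/Cl(120°) eclipsed 1.5; SH(240°)/Et(240°) eclipsed 2.9 → 6.9 kcal/mol.
B (staggered): Br(0°)/OCH3(300°) gauche 0.7; Br(0°)/Cl(60°) gauche 0.7; SH(240°)/Et(180°) gauche 1.1; SH(240°)/OCH3(300°) gauche 0.7 → 3.2 kcal/mol.
A has the highest total (6.9 kcal/mol).

A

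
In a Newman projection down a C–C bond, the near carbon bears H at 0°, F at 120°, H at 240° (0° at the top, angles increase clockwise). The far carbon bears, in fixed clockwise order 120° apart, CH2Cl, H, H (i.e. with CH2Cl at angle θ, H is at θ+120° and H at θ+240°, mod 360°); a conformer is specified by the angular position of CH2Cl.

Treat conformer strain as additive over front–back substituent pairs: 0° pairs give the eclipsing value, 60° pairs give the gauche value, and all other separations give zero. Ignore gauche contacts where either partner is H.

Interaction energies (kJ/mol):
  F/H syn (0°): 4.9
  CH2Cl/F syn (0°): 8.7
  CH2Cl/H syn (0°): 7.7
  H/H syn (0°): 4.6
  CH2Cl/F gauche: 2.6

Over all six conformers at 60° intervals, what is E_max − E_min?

17.9 kJ/mol

CH2Cl at 0° (eclipsed): H–CH2Cl eclipsed, F–H eclipsed, H–H eclipsed; 7.7 + 4.9 + 4.6 = 17.2 kJ/mol.
CH2Cl at 60° (staggered): F–CH2Cl gauche; 2.6 = 2.6 kJ/mol.
CH2Cl at 120° (eclipsed): H–H eclipsed, F–CH2Cl eclipsed, H–H eclipsed; 4.6 + 8.7 + 4.6 = 17.9 kJ/mol.
CH2Cl at 180° (staggered): F–CH2Cl gauche; 2.6 = 2.6 kJ/mol.
CH2Cl at 240° (eclipsed): H–H eclipsed, F–H eclipsed, H–CH2Cl eclipsed; 4.6 + 4.9 + 7.7 = 17.2 kJ/mol.
CH2Cl at 300° (staggered): no non-H gauche contacts → 0.0 kJ/mol.
Max at 120° (17.9 kJ/mol), min at 300° (0.0 kJ/mol); barrier = 17.9 kJ/mol.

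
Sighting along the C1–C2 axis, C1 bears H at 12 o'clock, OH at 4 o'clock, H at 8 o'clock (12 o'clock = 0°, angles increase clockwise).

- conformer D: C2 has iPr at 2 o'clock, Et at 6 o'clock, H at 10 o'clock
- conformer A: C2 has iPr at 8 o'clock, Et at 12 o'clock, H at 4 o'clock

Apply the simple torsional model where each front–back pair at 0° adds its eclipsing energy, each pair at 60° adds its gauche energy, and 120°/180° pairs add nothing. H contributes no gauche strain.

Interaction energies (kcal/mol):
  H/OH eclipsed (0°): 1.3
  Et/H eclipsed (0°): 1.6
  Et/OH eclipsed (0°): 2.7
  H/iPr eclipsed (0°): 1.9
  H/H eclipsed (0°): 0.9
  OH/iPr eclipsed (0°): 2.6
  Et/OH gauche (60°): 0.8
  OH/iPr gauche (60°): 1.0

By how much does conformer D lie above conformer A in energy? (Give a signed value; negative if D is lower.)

D (staggered): OH(120°)/iPr(60°) gauche 1.0; OH(120°)/Et(180°) gauche 0.8 → 1.8 kcal/mol.
A (eclipsed): H(0°)/Et(0°) eclipsed 1.6; OH(120°)/H(120°) eclipsed 1.3; H(240°)/iPr(240°) eclipsed 1.9 → 4.8 kcal/mol.
E(D) − E(A) = 1.8 − 4.8 = -3.0 kcal/mol.

-3.0 kcal/mol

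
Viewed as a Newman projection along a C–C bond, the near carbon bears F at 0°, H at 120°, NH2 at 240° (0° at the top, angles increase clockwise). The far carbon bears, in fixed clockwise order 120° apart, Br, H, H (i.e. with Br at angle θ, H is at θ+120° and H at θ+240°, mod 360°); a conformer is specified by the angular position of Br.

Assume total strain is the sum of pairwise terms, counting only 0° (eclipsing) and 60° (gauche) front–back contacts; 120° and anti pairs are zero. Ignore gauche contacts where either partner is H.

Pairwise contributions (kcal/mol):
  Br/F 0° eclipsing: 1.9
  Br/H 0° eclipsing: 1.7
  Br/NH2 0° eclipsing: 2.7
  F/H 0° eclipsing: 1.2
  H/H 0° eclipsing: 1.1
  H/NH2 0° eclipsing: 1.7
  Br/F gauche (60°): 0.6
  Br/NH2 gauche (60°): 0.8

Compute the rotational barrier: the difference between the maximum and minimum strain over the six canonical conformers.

4.4 kcal/mol

Br at 0° is eclipsed. F at 0° is eclipsed with Br at 0° (1.9); H at 120° is eclipsed with H at 120° (1.1); NH2 at 240° is eclipsed with H at 240° (1.7). Total 4.7 kcal/mol.
Br at 60° is staggered. F at 0° is gauche with Br at 60° (0.6). Total 0.6 kcal/mol.
Br at 120° is eclipsed. F at 0° is eclipsed with H at 0° (1.2); H at 120° is eclipsed with Br at 120° (1.7); NH2 at 240° is eclipsed with H at 240° (1.7). Total 4.6 kcal/mol.
Br at 180° is staggered. NH2 at 240° is gauche with Br at 180° (0.8). Total 0.8 kcal/mol.
Br at 240° is eclipsed. F at 0° is eclipsed with H at 0° (1.2); H at 120° is eclipsed with H at 120° (1.1); NH2 at 240° is eclipsed with Br at 240° (2.7). Total 5.0 kcal/mol.
Br at 300° is staggered. F at 0° is gauche with Br at 300° (0.6); NH2 at 240° is gauche with Br at 300° (0.8). Total 1.4 kcal/mol.
Max at 240° (5.0 kcal/mol), min at 60° (0.6 kcal/mol); barrier = 4.4 kcal/mol.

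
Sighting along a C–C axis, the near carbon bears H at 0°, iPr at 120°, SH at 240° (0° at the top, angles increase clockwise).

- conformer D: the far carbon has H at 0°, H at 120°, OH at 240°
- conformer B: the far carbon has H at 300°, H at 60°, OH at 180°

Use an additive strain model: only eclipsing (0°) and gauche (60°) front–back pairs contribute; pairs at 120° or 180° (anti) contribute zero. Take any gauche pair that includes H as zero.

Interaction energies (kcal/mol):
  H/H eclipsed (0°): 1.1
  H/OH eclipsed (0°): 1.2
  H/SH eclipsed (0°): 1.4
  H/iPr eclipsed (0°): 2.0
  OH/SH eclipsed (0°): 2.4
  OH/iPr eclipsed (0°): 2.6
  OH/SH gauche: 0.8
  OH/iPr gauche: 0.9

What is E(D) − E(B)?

D (eclipsed): H(0°)/H(0°) eclipsed 1.1; iPr(120°)/H(120°) eclipsed 2.0; SH(240°)/OH(240°) eclipsed 2.4 → 5.5 kcal/mol.
B (staggered): iPr(120°)/OH(180°) gauche 0.9; SH(240°)/OH(180°) gauche 0.8 → 1.7 kcal/mol.
E(D) − E(B) = 5.5 − 1.7 = +3.8 kcal/mol.

+3.8 kcal/mol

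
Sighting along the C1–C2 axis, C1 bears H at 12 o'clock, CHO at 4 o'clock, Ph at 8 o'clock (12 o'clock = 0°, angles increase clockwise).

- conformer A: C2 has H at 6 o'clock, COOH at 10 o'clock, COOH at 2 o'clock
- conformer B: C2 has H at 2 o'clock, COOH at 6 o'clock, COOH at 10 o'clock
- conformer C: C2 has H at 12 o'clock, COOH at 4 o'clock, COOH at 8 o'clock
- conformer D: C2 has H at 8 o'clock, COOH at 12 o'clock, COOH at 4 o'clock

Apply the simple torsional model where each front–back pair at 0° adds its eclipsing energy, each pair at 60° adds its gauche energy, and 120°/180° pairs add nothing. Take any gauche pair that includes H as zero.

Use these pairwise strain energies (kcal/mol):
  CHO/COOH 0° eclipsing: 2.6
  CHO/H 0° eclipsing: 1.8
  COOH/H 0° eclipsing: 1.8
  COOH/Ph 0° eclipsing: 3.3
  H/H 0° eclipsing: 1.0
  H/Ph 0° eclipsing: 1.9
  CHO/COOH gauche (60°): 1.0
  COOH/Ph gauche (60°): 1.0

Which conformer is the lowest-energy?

A

A (staggered): CHO(120°)/COOH(60°) gauche 1.0; Ph(240°)/COOH(300°) gauche 1.0 → 2.0 kcal/mol.
B (staggered): CHO(120°)/COOH(180°) gauche 1.0; Ph(240°)/COOH(180°) gauche 1.0; Ph(240°)/COOH(300°) gauche 1.0 → 3.0 kcal/mol.
C (eclipsed): H(0°)/H(0°) eclipsed 1.0; CHO(120°)/COOH(120°) eclipsed 2.6; Ph(240°)/COOH(240°) eclipsed 3.3 → 6.9 kcal/mol.
D (eclipsed): H(0°)/COOH(0°) eclipsed 1.8; CHO(120°)/COOH(120°) eclipsed 2.6; Ph(240°)/H(240°) eclipsed 1.9 → 6.3 kcal/mol.
A has the lowest total (2.0 kcal/mol).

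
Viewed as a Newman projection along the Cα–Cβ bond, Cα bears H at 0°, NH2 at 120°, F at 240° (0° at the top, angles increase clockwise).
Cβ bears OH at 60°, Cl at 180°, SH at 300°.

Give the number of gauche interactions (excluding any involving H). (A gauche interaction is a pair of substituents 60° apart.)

Non-H gauche pairs: NH2(120°)/OH(60°); NH2(120°)/Cl(180°); F(240°)/Cl(180°); F(240°)/SH(300°) — 4 interactions.

4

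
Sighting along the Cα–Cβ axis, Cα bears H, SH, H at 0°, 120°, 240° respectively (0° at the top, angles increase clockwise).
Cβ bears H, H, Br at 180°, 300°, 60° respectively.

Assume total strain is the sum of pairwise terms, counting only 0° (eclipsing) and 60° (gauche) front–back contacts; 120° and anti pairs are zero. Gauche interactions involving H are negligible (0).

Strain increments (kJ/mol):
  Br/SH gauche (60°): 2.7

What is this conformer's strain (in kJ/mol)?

This conformer is staggered. SH at 120° is gauche with Br at 60° (2.7). Total 2.7 kJ/mol.

2.7 kJ/mol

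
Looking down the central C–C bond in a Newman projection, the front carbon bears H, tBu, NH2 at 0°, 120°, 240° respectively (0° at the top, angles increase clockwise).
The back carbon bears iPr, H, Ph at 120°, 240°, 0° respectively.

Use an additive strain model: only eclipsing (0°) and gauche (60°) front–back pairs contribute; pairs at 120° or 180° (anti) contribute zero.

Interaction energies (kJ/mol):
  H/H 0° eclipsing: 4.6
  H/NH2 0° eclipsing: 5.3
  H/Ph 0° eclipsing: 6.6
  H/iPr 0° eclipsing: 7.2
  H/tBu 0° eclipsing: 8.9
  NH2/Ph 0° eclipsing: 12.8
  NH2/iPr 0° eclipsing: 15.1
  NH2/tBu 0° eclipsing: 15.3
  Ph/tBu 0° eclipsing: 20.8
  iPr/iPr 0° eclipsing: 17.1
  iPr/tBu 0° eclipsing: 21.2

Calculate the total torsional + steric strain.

This conformer (eclipsed): H(0°)/Ph(0°) eclipsed 6.6; tBu(120°)/iPr(120°) eclipsed 21.2; NH2(240°)/H(240°) eclipsed 5.3 → 33.1 kJ/mol.

33.1 kJ/mol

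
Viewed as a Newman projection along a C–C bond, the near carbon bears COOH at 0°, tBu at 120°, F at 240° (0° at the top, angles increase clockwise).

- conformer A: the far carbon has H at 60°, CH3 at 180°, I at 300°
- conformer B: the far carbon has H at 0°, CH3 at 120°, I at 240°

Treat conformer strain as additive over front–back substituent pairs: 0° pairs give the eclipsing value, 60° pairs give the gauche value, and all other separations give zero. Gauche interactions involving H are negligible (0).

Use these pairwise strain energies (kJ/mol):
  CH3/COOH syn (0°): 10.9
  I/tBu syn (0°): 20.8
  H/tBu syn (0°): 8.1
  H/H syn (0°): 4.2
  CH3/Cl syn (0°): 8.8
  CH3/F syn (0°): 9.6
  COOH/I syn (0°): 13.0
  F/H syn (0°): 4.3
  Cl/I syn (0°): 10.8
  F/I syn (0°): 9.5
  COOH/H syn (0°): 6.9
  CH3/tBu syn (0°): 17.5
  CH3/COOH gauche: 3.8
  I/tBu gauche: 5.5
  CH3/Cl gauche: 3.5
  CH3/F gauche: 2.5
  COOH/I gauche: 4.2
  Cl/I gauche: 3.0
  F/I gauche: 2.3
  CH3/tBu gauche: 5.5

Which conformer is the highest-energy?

A (staggered): COOH(0°)/I(300°) gauche 4.2; tBu(120°)/CH3(180°) gauche 5.5; F(240°)/CH3(180°) gauche 2.5; F(240°)/I(300°) gauche 2.3 → 14.5 kJ/mol.
B (eclipsed): COOH(0°)/H(0°) eclipsed 6.9; tBu(120°)/CH3(120°) eclipsed 17.5; F(240°)/I(240°) eclipsed 9.5 → 33.9 kJ/mol.
B has the highest total (33.9 kJ/mol).

B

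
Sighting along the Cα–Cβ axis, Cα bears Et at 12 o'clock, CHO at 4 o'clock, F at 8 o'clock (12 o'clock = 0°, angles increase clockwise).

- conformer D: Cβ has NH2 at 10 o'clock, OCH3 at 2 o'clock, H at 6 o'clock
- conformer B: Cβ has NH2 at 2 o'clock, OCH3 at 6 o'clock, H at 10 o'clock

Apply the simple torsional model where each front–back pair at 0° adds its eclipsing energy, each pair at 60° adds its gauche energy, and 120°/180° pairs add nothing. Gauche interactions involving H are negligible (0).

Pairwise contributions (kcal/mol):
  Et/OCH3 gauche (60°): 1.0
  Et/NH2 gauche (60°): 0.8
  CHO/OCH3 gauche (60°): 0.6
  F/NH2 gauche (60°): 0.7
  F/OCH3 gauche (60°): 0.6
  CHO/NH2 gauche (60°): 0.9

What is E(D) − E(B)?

+0.2 kcal/mol

D (staggered): Et(0°)/NH2(300°) gauche 0.8; Et(0°)/OCH3(60°) gauche 1.0; CHO(120°)/OCH3(60°) gauche 0.6; F(240°)/NH2(300°) gauche 0.7 → 3.1 kcal/mol.
B (staggered): Et(0°)/NH2(60°) gauche 0.8; CHO(120°)/NH2(60°) gauche 0.9; CHO(120°)/OCH3(180°) gauche 0.6; F(240°)/OCH3(180°) gauche 0.6 → 2.9 kcal/mol.
E(D) − E(B) = 3.1 − 2.9 = +0.2 kcal/mol.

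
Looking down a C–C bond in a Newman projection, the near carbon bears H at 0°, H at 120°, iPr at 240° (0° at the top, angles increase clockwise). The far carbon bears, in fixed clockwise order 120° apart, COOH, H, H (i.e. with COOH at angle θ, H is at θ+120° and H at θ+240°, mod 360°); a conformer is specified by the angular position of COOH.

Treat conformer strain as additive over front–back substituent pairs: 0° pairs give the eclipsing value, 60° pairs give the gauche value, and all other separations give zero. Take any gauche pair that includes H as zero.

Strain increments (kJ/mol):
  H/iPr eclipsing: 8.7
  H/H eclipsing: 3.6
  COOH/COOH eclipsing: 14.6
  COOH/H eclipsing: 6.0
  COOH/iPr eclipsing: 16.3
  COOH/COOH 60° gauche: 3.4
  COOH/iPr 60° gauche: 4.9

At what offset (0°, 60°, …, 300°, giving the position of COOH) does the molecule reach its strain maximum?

240°

COOH at 0° (eclipsed): H–COOH eclipsed, H–H eclipsed, iPr–H eclipsed; 6.0 + 3.6 + 8.7 = 18.3 kJ/mol.
COOH at 60° (staggered): no non-H gauche contacts → 0.0 kJ/mol.
COOH at 120° (eclipsed): H–H eclipsed, H–COOH eclipsed, iPr–H eclipsed; 3.6 + 6.0 + 8.7 = 18.3 kJ/mol.
COOH at 180° (staggered): iPr–COOH gauche; 4.9 = 4.9 kJ/mol.
COOH at 240° (eclipsed): H–H eclipsed, H–H eclipsed, iPr–COOH eclipsed; 3.6 + 3.6 + 16.3 = 23.5 kJ/mol.
COOH at 300° (staggered): iPr–COOH gauche; 4.9 = 4.9 kJ/mol.
The maximum (23.5 kJ/mol) occurs with COOH at 240°.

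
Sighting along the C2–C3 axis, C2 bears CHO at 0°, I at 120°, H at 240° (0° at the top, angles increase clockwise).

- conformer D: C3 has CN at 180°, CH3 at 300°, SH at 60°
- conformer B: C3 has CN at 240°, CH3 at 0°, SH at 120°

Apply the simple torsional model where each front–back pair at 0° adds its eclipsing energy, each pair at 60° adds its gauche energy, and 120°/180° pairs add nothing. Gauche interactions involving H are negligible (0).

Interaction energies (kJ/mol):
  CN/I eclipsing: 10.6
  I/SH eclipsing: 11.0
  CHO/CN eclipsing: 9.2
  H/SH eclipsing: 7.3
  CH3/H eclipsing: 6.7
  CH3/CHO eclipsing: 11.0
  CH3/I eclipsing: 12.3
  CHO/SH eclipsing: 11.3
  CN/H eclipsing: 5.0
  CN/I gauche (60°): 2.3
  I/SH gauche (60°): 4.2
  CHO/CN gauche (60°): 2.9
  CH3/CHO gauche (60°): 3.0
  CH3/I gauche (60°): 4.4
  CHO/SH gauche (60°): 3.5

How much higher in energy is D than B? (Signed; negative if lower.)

-14.0 kJ/mol

D (staggered): CHO–CH3 gauche, CHO–SH gauche, I–CN gauche, I–SH gauche; 3.0 + 3.5 + 2.3 + 4.2 = 13.0 kJ/mol.
B (eclipsed): CHO–CH3 eclipsed, I–SH eclipsed, H–CN eclipsed; 11.0 + 11.0 + 5.0 = 27.0 kJ/mol.
E(D) − E(B) = 13.0 − 27.0 = -14.0 kJ/mol.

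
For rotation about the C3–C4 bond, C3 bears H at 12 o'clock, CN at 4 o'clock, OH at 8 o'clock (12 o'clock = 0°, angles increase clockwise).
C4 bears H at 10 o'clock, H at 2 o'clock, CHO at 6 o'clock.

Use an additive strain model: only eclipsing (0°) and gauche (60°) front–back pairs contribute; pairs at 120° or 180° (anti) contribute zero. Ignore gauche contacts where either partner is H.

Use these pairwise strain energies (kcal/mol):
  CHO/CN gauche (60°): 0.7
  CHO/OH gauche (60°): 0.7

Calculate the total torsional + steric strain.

1.4 kcal/mol

This conformer (staggered): CN(120°)/CHO(180°) gauche 0.7; OH(240°)/CHO(180°) gauche 0.7 → 1.4 kcal/mol.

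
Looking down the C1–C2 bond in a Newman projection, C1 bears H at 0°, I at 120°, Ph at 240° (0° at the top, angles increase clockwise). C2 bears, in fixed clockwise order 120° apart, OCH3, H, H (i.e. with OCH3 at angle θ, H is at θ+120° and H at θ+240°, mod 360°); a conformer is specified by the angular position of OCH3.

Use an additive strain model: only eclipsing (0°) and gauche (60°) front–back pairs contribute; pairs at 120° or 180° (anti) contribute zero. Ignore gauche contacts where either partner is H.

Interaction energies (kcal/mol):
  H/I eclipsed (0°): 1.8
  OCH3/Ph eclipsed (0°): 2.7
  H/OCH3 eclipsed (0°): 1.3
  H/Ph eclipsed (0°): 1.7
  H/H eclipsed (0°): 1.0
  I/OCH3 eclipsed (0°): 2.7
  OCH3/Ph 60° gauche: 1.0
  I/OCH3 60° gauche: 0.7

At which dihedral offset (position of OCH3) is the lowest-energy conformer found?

OCH3 at 0° (eclipsed): H(0°)/OCH3(0°) eclipsed 1.3; I(120°)/H(120°) eclipsed 1.8; Ph(240°)/H(240°) eclipsed 1.7 → 4.8 kcal/mol.
OCH3 at 60° (staggered): I(120°)/OCH3(60°) gauche 0.7 → 0.7 kcal/mol.
OCH3 at 120° (eclipsed): H(0°)/H(0°) eclipsed 1.0; I(120°)/OCH3(120°) eclipsed 2.7; Ph(240°)/H(240°) eclipsed 1.7 → 5.4 kcal/mol.
OCH3 at 180° (staggered): I(120°)/OCH3(180°) gauche 0.7; Ph(240°)/OCH3(180°) gauche 1.0 → 1.7 kcal/mol.
OCH3 at 240° (eclipsed): H(0°)/H(0°) eclipsed 1.0; I(120°)/H(120°) eclipsed 1.8; Ph(240°)/OCH3(240°) eclipsed 2.7 → 5.5 kcal/mol.
OCH3 at 300° (staggered): Ph(240°)/OCH3(300°) gauche 1.0 → 1.0 kcal/mol.
The minimum (0.7 kcal/mol) occurs with OCH3 at 60°.

60°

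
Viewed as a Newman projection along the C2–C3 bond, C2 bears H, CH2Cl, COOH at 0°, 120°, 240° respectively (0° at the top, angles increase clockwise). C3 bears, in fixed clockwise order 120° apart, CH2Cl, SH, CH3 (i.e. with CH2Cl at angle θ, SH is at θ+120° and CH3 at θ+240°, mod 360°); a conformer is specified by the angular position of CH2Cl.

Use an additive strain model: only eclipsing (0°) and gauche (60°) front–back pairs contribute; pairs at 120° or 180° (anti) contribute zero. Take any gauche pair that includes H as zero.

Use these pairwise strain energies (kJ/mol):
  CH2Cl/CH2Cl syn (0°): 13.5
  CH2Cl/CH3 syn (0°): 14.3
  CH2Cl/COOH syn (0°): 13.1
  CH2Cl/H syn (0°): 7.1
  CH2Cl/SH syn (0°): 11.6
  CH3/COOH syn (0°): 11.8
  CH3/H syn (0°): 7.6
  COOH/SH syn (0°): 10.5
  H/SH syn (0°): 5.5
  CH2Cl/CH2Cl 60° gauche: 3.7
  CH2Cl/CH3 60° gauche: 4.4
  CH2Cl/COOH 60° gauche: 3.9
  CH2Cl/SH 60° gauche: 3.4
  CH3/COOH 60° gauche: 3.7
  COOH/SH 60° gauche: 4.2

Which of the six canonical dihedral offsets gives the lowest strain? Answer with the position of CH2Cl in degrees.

CH2Cl at 0° (eclipsed): H(0°)/CH2Cl(0°) eclipsed 7.1; CH2Cl(120°)/SH(120°) eclipsed 11.6; COOH(240°)/CH3(240°) eclipsed 11.8 → 30.5 kJ/mol.
CH2Cl at 60° (staggered): CH2Cl(120°)/CH2Cl(60°) gauche 3.7; CH2Cl(120°)/SH(180°) gauche 3.4; COOH(240°)/SH(180°) gauche 4.2; COOH(240°)/CH3(300°) gauche 3.7 → 15.0 kJ/mol.
CH2Cl at 120° (eclipsed): H(0°)/CH3(0°) eclipsed 7.6; CH2Cl(120°)/CH2Cl(120°) eclipsed 13.5; COOH(240°)/SH(240°) eclipsed 10.5 → 31.6 kJ/mol.
CH2Cl at 180° (staggered): CH2Cl(120°)/CH2Cl(180°) gauche 3.7; CH2Cl(120°)/CH3(60°) gauche 4.4; COOH(240°)/CH2Cl(180°) gauche 3.9; COOH(240°)/SH(300°) gauche 4.2 → 16.2 kJ/mol.
CH2Cl at 240° (eclipsed): H(0°)/SH(0°) eclipsed 5.5; CH2Cl(120°)/CH3(120°) eclipsed 14.3; COOH(240°)/CH2Cl(240°) eclipsed 13.1 → 32.9 kJ/mol.
CH2Cl at 300° (staggered): CH2Cl(120°)/SH(60°) gauche 3.4; CH2Cl(120°)/CH3(180°) gauche 4.4; COOH(240°)/CH2Cl(300°) gauche 3.9; COOH(240°)/CH3(180°) gauche 3.7 → 15.4 kJ/mol.
The minimum (15.0 kJ/mol) occurs with CH2Cl at 60°.

60°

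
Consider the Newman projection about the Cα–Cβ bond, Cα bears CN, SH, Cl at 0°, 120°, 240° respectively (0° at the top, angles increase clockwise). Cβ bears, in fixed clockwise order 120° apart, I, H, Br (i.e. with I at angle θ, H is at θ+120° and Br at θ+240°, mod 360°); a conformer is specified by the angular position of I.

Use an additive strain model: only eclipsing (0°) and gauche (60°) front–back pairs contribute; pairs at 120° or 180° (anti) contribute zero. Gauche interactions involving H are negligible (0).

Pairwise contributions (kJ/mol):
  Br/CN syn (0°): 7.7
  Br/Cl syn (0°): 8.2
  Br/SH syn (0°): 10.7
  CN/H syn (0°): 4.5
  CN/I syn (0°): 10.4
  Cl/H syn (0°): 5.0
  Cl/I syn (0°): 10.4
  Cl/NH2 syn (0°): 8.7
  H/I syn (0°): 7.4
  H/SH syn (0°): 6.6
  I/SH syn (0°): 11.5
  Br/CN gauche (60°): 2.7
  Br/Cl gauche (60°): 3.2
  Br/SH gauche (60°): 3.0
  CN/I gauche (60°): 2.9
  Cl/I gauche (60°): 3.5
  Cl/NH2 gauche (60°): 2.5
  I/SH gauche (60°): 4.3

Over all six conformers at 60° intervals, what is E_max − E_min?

13.0 kJ/mol

I at 0° (eclipsed): CN(0°)/I(0°) eclipsed 10.4; SH(120°)/H(120°) eclipsed 6.6; Cl(240°)/Br(240°) eclipsed 8.2 → 25.2 kJ/mol.
I at 60° (staggered): CN(0°)/I(60°) gauche 2.9; CN(0°)/Br(300°) gauche 2.7; SH(120°)/I(60°) gauche 4.3; Cl(240°)/Br(300°) gauche 3.2 → 13.1 kJ/mol.
I at 120° (eclipsed): CN(0°)/Br(0°) eclipsed 7.7; SH(120°)/I(120°) eclipsed 11.5; Cl(240°)/H(240°) eclipsed 5.0 → 24.2 kJ/mol.
I at 180° (staggered): CN(0°)/Br(60°) gauche 2.7; SH(120°)/I(180°) gauche 4.3; SH(120°)/Br(60°) gauche 3.0; Cl(240°)/I(180°) gauche 3.5 → 13.5 kJ/mol.
I at 240° (eclipsed): CN(0°)/H(0°) eclipsed 4.5; SH(120°)/Br(120°) eclipsed 10.7; Cl(240°)/I(240°) eclipsed 10.4 → 25.6 kJ/mol.
I at 300° (staggered): CN(0°)/I(300°) gauche 2.9; SH(120°)/Br(180°) gauche 3.0; Cl(240°)/I(300°) gauche 3.5; Cl(240°)/Br(180°) gauche 3.2 → 12.6 kJ/mol.
Max at 240° (25.6 kJ/mol), min at 300° (12.6 kJ/mol); barrier = 13.0 kJ/mol.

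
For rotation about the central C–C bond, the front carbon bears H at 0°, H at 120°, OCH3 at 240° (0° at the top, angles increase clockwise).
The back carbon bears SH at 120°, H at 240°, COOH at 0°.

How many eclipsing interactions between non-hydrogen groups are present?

Every eclipsing pair involves H, so the count is 0.

0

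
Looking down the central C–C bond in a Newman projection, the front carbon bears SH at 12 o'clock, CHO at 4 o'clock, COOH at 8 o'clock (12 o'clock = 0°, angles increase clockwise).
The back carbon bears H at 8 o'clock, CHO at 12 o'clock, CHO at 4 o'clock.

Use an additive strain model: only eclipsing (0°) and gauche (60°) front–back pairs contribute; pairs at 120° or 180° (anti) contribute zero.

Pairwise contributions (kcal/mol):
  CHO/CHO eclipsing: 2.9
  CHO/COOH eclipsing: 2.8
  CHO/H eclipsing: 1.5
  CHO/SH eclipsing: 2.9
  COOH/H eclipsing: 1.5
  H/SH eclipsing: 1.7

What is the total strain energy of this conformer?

7.3 kcal/mol

This conformer (eclipsed): SH–CHO eclipsed, CHO–CHO eclipsed, COOH–H eclipsed; 2.9 + 2.9 + 1.5 = 7.3 kcal/mol.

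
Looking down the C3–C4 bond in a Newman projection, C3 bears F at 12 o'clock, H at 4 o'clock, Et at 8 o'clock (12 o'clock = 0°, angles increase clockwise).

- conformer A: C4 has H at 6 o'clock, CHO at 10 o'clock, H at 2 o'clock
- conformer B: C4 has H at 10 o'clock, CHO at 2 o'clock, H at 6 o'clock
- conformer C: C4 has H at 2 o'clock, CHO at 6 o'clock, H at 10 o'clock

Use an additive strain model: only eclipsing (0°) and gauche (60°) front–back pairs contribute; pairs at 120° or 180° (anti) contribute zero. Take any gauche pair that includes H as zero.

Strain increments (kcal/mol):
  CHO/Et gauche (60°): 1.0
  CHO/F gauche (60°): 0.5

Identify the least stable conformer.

A (staggered): F–CHO gauche, Et–CHO gauche; 0.5 + 1.0 = 1.5 kcal/mol.
B (staggered): F–CHO gauche; 0.5 = 0.5 kcal/mol.
C (staggered): Et–CHO gauche; 1.0 = 1.0 kcal/mol.
A has the highest total (1.5 kcal/mol).

A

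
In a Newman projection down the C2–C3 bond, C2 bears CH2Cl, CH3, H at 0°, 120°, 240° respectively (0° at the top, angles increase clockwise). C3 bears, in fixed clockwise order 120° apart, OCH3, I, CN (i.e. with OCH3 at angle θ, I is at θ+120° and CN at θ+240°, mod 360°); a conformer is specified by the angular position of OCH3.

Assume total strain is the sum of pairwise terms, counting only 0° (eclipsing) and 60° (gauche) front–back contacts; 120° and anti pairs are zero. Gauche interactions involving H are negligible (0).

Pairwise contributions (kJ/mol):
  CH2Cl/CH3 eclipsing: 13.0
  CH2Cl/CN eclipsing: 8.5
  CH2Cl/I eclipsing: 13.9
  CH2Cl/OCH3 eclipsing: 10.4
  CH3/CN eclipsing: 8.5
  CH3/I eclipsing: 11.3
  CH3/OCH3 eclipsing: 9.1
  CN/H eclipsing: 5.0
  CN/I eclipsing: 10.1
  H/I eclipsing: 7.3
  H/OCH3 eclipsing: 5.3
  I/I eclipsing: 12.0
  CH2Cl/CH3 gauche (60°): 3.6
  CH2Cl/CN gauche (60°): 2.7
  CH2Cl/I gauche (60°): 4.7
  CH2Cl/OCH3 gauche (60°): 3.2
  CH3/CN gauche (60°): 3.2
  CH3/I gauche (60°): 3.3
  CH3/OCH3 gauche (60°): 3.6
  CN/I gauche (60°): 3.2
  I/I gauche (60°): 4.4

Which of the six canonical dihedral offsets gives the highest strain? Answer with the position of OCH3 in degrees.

OCH3 at 0° (eclipsed): CH2Cl(0°)/OCH3(0°) eclipsed 10.4; CH3(120°)/I(120°) eclipsed 11.3; H(240°)/CN(240°) eclipsed 5.0 → 26.7 kJ/mol.
OCH3 at 60° (staggered): CH2Cl(0°)/OCH3(60°) gauche 3.2; CH2Cl(0°)/CN(300°) gauche 2.7; CH3(120°)/OCH3(60°) gauche 3.6; CH3(120°)/I(180°) gauche 3.3 → 12.8 kJ/mol.
OCH3 at 120° (eclipsed): CH2Cl(0°)/CN(0°) eclipsed 8.5; CH3(120°)/OCH3(120°) eclipsed 9.1; H(240°)/I(240°) eclipsed 7.3 → 24.9 kJ/mol.
OCH3 at 180° (staggered): CH2Cl(0°)/I(300°) gauche 4.7; CH2Cl(0°)/CN(60°) gauche 2.7; CH3(120°)/OCH3(180°) gauche 3.6; CH3(120°)/CN(60°) gauche 3.2 → 14.2 kJ/mol.
OCH3 at 240° (eclipsed): CH2Cl(0°)/I(0°) eclipsed 13.9; CH3(120°)/CN(120°) eclipsed 8.5; H(240°)/OCH3(240°) eclipsed 5.3 → 27.7 kJ/mol.
OCH3 at 300° (staggered): CH2Cl(0°)/OCH3(300°) gauche 3.2; CH2Cl(0°)/I(60°) gauche 4.7; CH3(120°)/I(60°) gauche 3.3; CH3(120°)/CN(180°) gauche 3.2 → 14.4 kJ/mol.
The maximum (27.7 kJ/mol) occurs with OCH3 at 240°.

240°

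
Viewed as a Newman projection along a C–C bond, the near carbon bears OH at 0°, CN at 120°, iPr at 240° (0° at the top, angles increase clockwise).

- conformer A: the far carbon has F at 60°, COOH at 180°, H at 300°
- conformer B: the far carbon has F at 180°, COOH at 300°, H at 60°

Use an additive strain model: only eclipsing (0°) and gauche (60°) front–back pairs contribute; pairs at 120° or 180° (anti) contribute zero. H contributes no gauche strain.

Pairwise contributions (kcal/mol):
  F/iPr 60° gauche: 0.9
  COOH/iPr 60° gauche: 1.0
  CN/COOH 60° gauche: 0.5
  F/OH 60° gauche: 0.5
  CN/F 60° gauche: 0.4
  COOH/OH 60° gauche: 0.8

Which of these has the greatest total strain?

A (staggered): OH–F gauche, CN–F gauche, CN–COOH gauche, iPr–COOH gauche; 0.5 + 0.4 + 0.5 + 1.0 = 2.4 kcal/mol.
B (staggered): OH–COOH gauche, CN–F gauche, iPr–F gauche, iPr–COOH gauche; 0.8 + 0.4 + 0.9 + 1.0 = 3.1 kcal/mol.
B has the highest total (3.1 kcal/mol).

B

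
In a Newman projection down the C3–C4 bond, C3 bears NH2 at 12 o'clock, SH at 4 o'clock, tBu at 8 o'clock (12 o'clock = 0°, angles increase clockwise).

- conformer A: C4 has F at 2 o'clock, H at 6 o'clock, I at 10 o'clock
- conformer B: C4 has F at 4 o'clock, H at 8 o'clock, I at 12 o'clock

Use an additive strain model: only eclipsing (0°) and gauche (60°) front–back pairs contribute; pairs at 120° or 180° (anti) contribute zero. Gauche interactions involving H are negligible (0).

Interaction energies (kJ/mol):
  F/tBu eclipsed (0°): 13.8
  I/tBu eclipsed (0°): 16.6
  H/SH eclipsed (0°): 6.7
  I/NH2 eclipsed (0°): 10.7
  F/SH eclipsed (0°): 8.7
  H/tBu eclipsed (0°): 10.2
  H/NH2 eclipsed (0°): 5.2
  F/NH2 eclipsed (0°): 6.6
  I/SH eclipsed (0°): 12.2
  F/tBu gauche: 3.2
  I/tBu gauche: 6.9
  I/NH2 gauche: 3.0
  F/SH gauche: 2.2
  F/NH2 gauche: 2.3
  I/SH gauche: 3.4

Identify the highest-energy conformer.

A (staggered): NH2(0°)/F(60°) gauche 2.3; NH2(0°)/I(300°) gauche 3.0; SH(120°)/F(60°) gauche 2.2; tBu(240°)/I(300°) gauche 6.9 → 14.4 kJ/mol.
B (eclipsed): NH2(0°)/I(0°) eclipsed 10.7; SH(120°)/F(120°) eclipsed 8.7; tBu(240°)/H(240°) eclipsed 10.2 → 29.6 kJ/mol.
B has the highest total (29.6 kJ/mol).

B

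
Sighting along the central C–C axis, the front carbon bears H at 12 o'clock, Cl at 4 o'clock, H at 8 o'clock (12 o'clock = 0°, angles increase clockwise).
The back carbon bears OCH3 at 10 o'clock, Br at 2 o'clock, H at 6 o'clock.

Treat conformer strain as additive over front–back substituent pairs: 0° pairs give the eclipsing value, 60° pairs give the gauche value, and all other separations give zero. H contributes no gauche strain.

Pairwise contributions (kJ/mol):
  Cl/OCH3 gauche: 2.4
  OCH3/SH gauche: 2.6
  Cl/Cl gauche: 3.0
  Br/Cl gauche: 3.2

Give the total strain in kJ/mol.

3.2 kJ/mol

This conformer (staggered): Cl(120°)/Br(60°) gauche 3.2 → 3.2 kJ/mol.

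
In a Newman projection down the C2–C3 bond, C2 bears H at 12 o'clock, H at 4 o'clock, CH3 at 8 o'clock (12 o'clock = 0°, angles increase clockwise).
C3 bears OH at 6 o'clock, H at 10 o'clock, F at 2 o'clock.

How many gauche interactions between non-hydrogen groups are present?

Non-H gauche pairs: CH3(240°)/OH(180°) — 1 interaction.

1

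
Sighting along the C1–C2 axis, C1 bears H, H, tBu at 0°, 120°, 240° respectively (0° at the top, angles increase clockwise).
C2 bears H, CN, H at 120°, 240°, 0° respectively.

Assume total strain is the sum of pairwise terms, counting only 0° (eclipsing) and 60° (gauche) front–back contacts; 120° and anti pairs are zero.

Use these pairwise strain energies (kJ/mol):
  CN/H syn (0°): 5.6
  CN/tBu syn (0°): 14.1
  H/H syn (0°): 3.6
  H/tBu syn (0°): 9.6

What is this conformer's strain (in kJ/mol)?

This conformer (eclipsed): H(0°)/H(0°) eclipsed 3.6; H(120°)/H(120°) eclipsed 3.6; tBu(240°)/CN(240°) eclipsed 14.1 → 21.3 kJ/mol.

21.3 kJ/mol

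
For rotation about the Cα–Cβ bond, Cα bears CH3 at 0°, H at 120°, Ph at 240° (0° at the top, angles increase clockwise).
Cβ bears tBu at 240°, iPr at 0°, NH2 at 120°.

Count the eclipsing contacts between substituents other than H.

Non-H eclipsing pairs: CH3(0°)/iPr(0°); Ph(240°)/tBu(240°) — 2 interactions.

2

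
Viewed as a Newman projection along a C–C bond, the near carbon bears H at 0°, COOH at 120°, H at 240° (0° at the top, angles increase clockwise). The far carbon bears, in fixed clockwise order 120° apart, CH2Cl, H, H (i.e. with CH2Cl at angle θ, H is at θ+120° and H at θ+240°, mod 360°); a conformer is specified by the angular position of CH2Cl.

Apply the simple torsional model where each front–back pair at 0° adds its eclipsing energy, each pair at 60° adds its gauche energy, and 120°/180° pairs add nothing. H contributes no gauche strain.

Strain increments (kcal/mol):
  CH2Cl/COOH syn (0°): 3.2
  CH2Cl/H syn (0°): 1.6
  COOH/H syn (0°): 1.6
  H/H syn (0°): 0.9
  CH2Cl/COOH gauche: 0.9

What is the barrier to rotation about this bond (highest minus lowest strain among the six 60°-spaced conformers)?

CH2Cl at 0° (eclipsed): H(0°)/CH2Cl(0°) eclipsed 1.6; COOH(120°)/H(120°) eclipsed 1.6; H(240°)/H(240°) eclipsed 0.9 → 4.1 kcal/mol.
CH2Cl at 60° (staggered): COOH(120°)/CH2Cl(60°) gauche 0.9 → 0.9 kcal/mol.
CH2Cl at 120° (eclipsed): H(0°)/H(0°) eclipsed 0.9; COOH(120°)/CH2Cl(120°) eclipsed 3.2; H(240°)/H(240°) eclipsed 0.9 → 5.0 kcal/mol.
CH2Cl at 180° (staggered): COOH(120°)/CH2Cl(180°) gauche 0.9 → 0.9 kcal/mol.
CH2Cl at 240° (eclipsed): H(0°)/H(0°) eclipsed 0.9; COOH(120°)/H(120°) eclipsed 1.6; H(240°)/CH2Cl(240°) eclipsed 1.6 → 4.1 kcal/mol.
CH2Cl at 300° (staggered): no non-H gauche contacts → 0.0 kcal/mol.
Max at 120° (5.0 kcal/mol), min at 300° (0.0 kcal/mol); barrier = 5.0 kcal/mol.

5.0 kcal/mol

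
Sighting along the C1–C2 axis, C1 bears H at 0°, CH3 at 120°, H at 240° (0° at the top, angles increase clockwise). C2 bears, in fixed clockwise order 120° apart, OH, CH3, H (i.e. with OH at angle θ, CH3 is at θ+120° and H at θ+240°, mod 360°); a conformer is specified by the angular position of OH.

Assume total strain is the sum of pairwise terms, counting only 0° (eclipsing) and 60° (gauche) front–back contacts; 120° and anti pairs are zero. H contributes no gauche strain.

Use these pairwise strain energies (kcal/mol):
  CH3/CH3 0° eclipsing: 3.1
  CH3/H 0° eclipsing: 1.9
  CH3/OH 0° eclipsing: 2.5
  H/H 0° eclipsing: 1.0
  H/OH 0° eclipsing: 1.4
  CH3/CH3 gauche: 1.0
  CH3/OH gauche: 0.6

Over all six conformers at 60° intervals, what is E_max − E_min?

4.9 kcal/mol

OH at 0° is eclipsed. H at 0° is eclipsed with OH at 0° (1.4); CH3 at 120° is eclipsed with CH3 at 120° (3.1); H at 240° is eclipsed with H at 240° (1.0). Total 5.5 kcal/mol.
OH at 60° is staggered. CH3 at 120° is gauche with OH at 60° (0.6); CH3 at 120° is gauche with CH3 at 180° (1.0). Total 1.6 kcal/mol.
OH at 120° is eclipsed. H at 0° is eclipsed with H at 0° (1.0); CH3 at 120° is eclipsed with OH at 120° (2.5); H at 240° is eclipsed with CH3 at 240° (1.9). Total 5.4 kcal/mol.
OH at 180° is staggered. CH3 at 120° is gauche with OH at 180° (0.6). Total 0.6 kcal/mol.
OH at 240° is eclipsed. H at 0° is eclipsed with CH3 at 0° (1.9); CH3 at 120° is eclipsed with H at 120° (1.9); H at 240° is eclipsed with OH at 240° (1.4). Total 5.2 kcal/mol.
OH at 300° is staggered. CH3 at 120° is gauche with CH3 at 60° (1.0). Total 1.0 kcal/mol.
Max at 0° (5.5 kcal/mol), min at 180° (0.6 kcal/mol); barrier = 4.9 kcal/mol.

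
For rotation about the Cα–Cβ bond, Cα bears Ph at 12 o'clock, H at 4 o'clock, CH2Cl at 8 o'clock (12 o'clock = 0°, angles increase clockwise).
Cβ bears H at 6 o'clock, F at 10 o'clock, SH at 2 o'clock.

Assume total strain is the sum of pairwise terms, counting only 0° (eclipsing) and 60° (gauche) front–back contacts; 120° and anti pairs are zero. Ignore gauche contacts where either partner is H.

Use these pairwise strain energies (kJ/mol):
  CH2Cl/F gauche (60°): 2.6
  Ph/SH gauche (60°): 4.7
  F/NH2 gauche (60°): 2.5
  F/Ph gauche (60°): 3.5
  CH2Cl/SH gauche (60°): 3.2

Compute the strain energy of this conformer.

This conformer (staggered): Ph–F gauche, Ph–SH gauche, CH2Cl–F gauche; 3.5 + 4.7 + 2.6 = 10.8 kJ/mol.

10.8 kJ/mol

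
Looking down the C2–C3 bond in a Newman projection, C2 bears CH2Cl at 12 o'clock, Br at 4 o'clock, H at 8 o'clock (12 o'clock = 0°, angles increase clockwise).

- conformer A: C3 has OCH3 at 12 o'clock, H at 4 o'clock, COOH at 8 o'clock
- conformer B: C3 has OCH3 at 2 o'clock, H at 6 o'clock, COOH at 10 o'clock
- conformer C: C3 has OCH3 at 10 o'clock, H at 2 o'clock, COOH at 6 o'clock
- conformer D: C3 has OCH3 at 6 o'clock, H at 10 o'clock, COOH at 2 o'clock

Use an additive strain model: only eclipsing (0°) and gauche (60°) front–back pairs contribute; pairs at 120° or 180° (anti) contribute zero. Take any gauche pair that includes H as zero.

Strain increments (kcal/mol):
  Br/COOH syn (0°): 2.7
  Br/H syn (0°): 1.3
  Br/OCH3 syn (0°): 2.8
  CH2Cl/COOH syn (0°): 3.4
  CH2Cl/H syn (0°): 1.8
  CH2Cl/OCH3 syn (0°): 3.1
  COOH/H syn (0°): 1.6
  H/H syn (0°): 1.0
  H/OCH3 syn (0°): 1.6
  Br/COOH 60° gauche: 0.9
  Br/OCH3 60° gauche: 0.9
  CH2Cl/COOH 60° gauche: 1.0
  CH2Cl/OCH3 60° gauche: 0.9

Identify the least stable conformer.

A is eclipsed. CH2Cl at 0° is eclipsed with OCH3 at 0° (3.1); Br at 120° is eclipsed with H at 120° (1.3); H at 240° is eclipsed with COOH at 240° (1.6). Total 6.0 kcal/mol.
B is staggered. CH2Cl at 0° is gauche with OCH3 at 60° (0.9); CH2Cl at 0° is gauche with COOH at 300° (1.0); Br at 120° is gauche with OCH3 at 60° (0.9). Total 2.8 kcal/mol.
C is staggered. CH2Cl at 0° is gauche with OCH3 at 300° (0.9); Br at 120° is gauche with COOH at 180° (0.9). Total 1.8 kcal/mol.
D is staggered. CH2Cl at 0° is gauche with COOH at 60° (1.0); Br at 120° is gauche with OCH3 at 180° (0.9); Br at 120° is gauche with COOH at 60° (0.9). Total 2.8 kcal/mol.
A has the highest total (6.0 kcal/mol).

A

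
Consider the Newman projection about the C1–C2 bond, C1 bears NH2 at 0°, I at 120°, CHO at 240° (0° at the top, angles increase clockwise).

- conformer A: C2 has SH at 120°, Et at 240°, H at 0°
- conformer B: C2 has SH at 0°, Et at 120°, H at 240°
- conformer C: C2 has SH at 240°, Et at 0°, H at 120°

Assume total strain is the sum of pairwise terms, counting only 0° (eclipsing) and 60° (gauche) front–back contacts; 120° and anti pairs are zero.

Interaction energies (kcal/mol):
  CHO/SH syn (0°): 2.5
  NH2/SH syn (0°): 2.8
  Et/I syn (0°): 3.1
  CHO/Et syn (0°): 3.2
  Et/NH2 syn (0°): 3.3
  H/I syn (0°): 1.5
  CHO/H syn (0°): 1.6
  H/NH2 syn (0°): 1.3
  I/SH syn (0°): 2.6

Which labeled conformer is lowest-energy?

A (eclipsed): NH2–H eclipsed, I–SH eclipsed, CHO–Et eclipsed; 1.3 + 2.6 + 3.2 = 7.1 kcal/mol.
B (eclipsed): NH2–SH eclipsed, I–Et eclipsed, CHO–H eclipsed; 2.8 + 3.1 + 1.6 = 7.5 kcal/mol.
C (eclipsed): NH2–Et eclipsed, I–H eclipsed, CHO–SH eclipsed; 3.3 + 1.5 + 2.5 = 7.3 kcal/mol.
A has the lowest total (7.1 kcal/mol).

A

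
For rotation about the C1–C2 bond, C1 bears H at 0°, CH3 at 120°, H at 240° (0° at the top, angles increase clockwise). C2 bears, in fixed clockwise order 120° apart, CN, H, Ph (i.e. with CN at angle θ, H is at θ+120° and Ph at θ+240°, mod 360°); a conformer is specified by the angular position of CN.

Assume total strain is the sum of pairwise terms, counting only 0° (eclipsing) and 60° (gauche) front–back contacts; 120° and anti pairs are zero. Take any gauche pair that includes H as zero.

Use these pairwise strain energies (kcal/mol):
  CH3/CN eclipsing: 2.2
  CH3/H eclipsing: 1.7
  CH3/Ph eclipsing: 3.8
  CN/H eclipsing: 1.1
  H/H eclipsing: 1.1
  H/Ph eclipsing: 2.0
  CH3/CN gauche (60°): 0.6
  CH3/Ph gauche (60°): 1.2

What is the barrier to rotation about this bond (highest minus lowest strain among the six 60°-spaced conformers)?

5.4 kcal/mol

CN at 0° (eclipsed): H–CN eclipsed, CH3–H eclipsed, H–Ph eclipsed; 1.1 + 1.7 + 2.0 = 4.8 kcal/mol.
CN at 60° (staggered): CH3–CN gauche; 0.6 = 0.6 kcal/mol.
CN at 120° (eclipsed): H–Ph eclipsed, CH3–CN eclipsed, H–H eclipsed; 2.0 + 2.2 + 1.1 = 5.3 kcal/mol.
CN at 180° (staggered): CH3–CN gauche, CH3–Ph gauche; 0.6 + 1.2 = 1.8 kcal/mol.
CN at 240° (eclipsed): H–H eclipsed, CH3–Ph eclipsed, H–CN eclipsed; 1.1 + 3.8 + 1.1 = 6.0 kcal/mol.
CN at 300° (staggered): CH3–Ph gauche; 1.2 = 1.2 kcal/mol.
Max at 240° (6.0 kcal/mol), min at 60° (0.6 kcal/mol); barrier = 5.4 kcal/mol.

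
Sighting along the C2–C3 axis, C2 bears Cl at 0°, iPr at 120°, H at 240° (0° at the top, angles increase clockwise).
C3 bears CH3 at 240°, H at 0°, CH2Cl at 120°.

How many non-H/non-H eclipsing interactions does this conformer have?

Non-H eclipsing pairs: iPr(120°)/CH2Cl(120°) — 1 interaction.

1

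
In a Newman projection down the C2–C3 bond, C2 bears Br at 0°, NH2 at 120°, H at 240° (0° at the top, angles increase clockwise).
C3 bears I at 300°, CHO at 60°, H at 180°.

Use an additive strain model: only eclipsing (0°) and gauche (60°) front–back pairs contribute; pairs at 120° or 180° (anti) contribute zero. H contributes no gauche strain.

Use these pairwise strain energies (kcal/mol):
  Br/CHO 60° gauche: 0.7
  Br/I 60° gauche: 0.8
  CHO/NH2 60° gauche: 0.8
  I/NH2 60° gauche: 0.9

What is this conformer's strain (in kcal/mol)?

2.3 kcal/mol

This conformer (staggered): Br(0°)/I(300°) gauche 0.8; Br(0°)/CHO(60°) gauche 0.7; NH2(120°)/CHO(60°) gauche 0.8 → 2.3 kcal/mol.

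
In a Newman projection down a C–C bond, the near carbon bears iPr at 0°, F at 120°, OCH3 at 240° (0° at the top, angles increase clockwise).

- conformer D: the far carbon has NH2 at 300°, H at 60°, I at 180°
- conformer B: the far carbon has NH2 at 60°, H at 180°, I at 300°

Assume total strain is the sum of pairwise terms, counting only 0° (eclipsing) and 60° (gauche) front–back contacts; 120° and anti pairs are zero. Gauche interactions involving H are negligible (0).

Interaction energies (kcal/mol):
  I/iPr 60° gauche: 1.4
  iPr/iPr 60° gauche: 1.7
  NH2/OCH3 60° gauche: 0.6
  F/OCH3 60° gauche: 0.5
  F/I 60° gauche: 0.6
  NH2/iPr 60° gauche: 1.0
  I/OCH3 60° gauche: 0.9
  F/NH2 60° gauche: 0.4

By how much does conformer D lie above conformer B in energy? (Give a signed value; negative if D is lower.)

-0.6 kcal/mol

D is staggered. iPr at 0° is gauche with NH2 at 300° (1.0); F at 120° is gauche with I at 180° (0.6); OCH3 at 240° is gauche with NH2 at 300° (0.6); OCH3 at 240° is gauche with I at 180° (0.9). Total 3.1 kcal/mol.
B is staggered. iPr at 0° is gauche with NH2 at 60° (1.0); iPr at 0° is gauche with I at 300° (1.4); F at 120° is gauche with NH2 at 60° (0.4); OCH3 at 240° is gauche with I at 300° (0.9). Total 3.7 kcal/mol.
E(D) − E(B) = 3.1 − 3.7 = -0.6 kcal/mol.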